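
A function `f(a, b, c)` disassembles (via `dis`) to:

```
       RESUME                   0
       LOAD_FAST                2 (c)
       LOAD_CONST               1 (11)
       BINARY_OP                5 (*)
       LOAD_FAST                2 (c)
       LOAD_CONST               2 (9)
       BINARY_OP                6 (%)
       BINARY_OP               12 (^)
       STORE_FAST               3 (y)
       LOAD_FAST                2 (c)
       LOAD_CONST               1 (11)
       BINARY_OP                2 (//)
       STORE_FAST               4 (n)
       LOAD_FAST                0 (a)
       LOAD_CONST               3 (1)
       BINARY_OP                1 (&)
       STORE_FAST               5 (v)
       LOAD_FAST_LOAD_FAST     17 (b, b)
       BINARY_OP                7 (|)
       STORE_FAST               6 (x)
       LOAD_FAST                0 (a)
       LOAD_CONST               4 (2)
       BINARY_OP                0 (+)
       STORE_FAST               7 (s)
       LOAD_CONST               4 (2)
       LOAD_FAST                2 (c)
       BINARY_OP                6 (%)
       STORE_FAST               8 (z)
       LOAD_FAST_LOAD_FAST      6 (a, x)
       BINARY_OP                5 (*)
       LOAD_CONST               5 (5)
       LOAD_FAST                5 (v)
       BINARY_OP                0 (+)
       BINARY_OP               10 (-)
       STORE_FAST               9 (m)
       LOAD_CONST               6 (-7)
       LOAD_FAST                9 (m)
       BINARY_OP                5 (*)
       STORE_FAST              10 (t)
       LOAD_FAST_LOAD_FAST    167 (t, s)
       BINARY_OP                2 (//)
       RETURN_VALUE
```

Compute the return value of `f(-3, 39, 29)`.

LOAD_FAST c → push 29. Stack: [29]
LOAD_CONST → push 11. Stack: [29, 11]
BINARY_OP * → 29 * 11 = 319. Stack: [319]
LOAD_FAST c → push 29. Stack: [319, 29]
LOAD_CONST → push 9. Stack: [319, 29, 9]
BINARY_OP % → 29 % 9 = 2. Stack: [319, 2]
BINARY_OP ^ → 319 ^ 2 = 317. Stack: [317]
STORE_FAST y → y=317. Stack: []
LOAD_FAST c → push 29. Stack: [29]
LOAD_CONST → push 11. Stack: [29, 11]
BINARY_OP // → 29 // 11 = 2. Stack: [2]
STORE_FAST n → n=2. Stack: []
LOAD_FAST a → push -3. Stack: [-3]
LOAD_CONST → push 1. Stack: [-3, 1]
BINARY_OP & → -3 & 1 = 1. Stack: [1]
STORE_FAST v → v=1. Stack: []
LOAD_FAST_LOAD_FAST b,b → push 39,39. Stack: [39, 39]
BINARY_OP | → 39 | 39 = 39. Stack: [39]
STORE_FAST x → x=39. Stack: []
LOAD_FAST a → push -3. Stack: [-3]
LOAD_CONST → push 2. Stack: [-3, 2]
BINARY_OP + → -3 + 2 = -1. Stack: [-1]
STORE_FAST s → s=-1. Stack: []
LOAD_CONST → push 2. Stack: [2]
LOAD_FAST c → push 29. Stack: [2, 29]
BINARY_OP % → 2 % 29 = 2. Stack: [2]
STORE_FAST z → z=2. Stack: []
LOAD_FAST_LOAD_FAST a,x → push -3,39. Stack: [-3, 39]
BINARY_OP * → -3 * 39 = -117. Stack: [-117]
LOAD_CONST → push 5. Stack: [-117, 5]
LOAD_FAST v → push 1. Stack: [-117, 5, 1]
BINARY_OP + → 5 + 1 = 6. Stack: [-117, 6]
BINARY_OP - → -117 - 6 = -123. Stack: [-123]
STORE_FAST m → m=-123. Stack: []
LOAD_CONST → push -7. Stack: [-7]
LOAD_FAST m → push -123. Stack: [-7, -123]
BINARY_OP * → -7 * -123 = 861. Stack: [861]
STORE_FAST t → t=861. Stack: []
LOAD_FAST_LOAD_FAST t,s → push 861,-1. Stack: [861, -1]
BINARY_OP // → 861 // -1 = -861. Stack: [-861]
RETURN_VALUE → return -861.

-861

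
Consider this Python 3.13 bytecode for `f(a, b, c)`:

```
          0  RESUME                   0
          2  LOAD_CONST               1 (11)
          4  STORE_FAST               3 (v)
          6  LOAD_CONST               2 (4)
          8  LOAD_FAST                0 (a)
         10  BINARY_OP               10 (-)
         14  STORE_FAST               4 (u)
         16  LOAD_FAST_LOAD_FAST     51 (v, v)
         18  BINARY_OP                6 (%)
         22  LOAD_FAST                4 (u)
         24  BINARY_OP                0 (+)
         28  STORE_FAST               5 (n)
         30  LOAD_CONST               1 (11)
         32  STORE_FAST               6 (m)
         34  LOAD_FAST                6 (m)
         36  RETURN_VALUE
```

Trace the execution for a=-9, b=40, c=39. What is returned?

LOAD_CONST → push 11. Stack: [11]
STORE_FAST v → v=11. Stack: []
LOAD_CONST → push 4. Stack: [4]
LOAD_FAST a → push -9. Stack: [4, -9]
BINARY_OP - → 4 - -9 = 13. Stack: [13]
STORE_FAST u → u=13. Stack: []
LOAD_FAST_LOAD_FAST v,v → push 11,11. Stack: [11, 11]
BINARY_OP % → 11 % 11 = 0. Stack: [0]
LOAD_FAST u → push 13. Stack: [0, 13]
BINARY_OP + → 0 + 13 = 13. Stack: [13]
STORE_FAST n → n=13. Stack: []
LOAD_CONST → push 11. Stack: [11]
STORE_FAST m → m=11. Stack: []
LOAD_FAST m → push 11. Stack: [11]
RETURN_VALUE → return 11.

11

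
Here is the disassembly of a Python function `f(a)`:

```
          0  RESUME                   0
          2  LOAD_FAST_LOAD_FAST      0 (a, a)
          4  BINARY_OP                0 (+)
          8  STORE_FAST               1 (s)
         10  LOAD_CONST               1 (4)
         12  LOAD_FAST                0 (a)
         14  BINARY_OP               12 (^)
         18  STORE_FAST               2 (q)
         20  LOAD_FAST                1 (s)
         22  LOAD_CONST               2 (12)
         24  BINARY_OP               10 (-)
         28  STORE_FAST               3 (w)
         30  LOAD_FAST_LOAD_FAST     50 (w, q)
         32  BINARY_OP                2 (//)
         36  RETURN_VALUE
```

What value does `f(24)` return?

1

LOAD_FAST_LOAD_FAST a,a → push 24,24. Stack: [24, 24]
BINARY_OP + → 24 + 24 = 48. Stack: [48]
STORE_FAST s → s=48. Stack: []
LOAD_CONST → push 4. Stack: [4]
LOAD_FAST a → push 24. Stack: [4, 24]
BINARY_OP ^ → 4 ^ 24 = 28. Stack: [28]
STORE_FAST q → q=28. Stack: []
LOAD_FAST s → push 48. Stack: [48]
LOAD_CONST → push 12. Stack: [48, 12]
BINARY_OP - → 48 - 12 = 36. Stack: [36]
STORE_FAST w → w=36. Stack: []
LOAD_FAST_LOAD_FAST w,q → push 36,28. Stack: [36, 28]
BINARY_OP // → 36 // 28 = 1. Stack: [1]
RETURN_VALUE → return 1.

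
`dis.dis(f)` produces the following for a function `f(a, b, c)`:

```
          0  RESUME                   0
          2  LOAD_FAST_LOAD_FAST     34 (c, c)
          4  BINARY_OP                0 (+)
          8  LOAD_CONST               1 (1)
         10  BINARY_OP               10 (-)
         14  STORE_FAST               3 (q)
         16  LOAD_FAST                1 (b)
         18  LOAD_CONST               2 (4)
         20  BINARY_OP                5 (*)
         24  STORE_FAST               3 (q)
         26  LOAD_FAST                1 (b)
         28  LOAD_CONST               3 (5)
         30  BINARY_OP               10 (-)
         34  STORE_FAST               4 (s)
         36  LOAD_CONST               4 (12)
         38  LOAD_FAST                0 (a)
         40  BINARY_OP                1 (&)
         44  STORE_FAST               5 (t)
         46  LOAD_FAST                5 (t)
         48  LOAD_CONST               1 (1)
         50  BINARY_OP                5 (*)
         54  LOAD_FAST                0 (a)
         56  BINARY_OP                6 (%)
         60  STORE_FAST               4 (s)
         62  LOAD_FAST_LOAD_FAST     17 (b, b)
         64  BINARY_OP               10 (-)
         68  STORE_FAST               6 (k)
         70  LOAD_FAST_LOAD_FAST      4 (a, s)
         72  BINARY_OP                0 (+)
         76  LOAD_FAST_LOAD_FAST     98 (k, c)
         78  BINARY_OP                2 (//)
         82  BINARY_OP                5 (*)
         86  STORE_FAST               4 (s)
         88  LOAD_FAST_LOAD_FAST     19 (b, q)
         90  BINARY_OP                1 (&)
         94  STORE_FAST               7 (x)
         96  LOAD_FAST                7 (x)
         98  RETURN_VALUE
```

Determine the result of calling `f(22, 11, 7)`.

LOAD_FAST_LOAD_FAST c,c → push 7,7. Stack: [7, 7]
BINARY_OP + → 7 + 7 = 14. Stack: [14]
LOAD_CONST → push 1. Stack: [14, 1]
BINARY_OP - → 14 - 1 = 13. Stack: [13]
STORE_FAST q → q=13. Stack: []
LOAD_FAST b → push 11. Stack: [11]
LOAD_CONST → push 4. Stack: [11, 4]
BINARY_OP * → 11 * 4 = 44. Stack: [44]
STORE_FAST q → q=44. Stack: []
LOAD_FAST b → push 11. Stack: [11]
LOAD_CONST → push 5. Stack: [11, 5]
BINARY_OP - → 11 - 5 = 6. Stack: [6]
STORE_FAST s → s=6. Stack: []
LOAD_CONST → push 12. Stack: [12]
LOAD_FAST a → push 22. Stack: [12, 22]
BINARY_OP & → 12 & 22 = 4. Stack: [4]
STORE_FAST t → t=4. Stack: []
LOAD_FAST t → push 4. Stack: [4]
LOAD_CONST → push 1. Stack: [4, 1]
BINARY_OP * → 4 * 1 = 4. Stack: [4]
LOAD_FAST a → push 22. Stack: [4, 22]
BINARY_OP % → 4 % 22 = 4. Stack: [4]
STORE_FAST s → s=4. Stack: []
LOAD_FAST_LOAD_FAST b,b → push 11,11. Stack: [11, 11]
BINARY_OP - → 11 - 11 = 0. Stack: [0]
STORE_FAST k → k=0. Stack: []
LOAD_FAST_LOAD_FAST a,s → push 22,4. Stack: [22, 4]
BINARY_OP + → 22 + 4 = 26. Stack: [26]
LOAD_FAST_LOAD_FAST k,c → push 0,7. Stack: [26, 0, 7]
BINARY_OP // → 0 // 7 = 0. Stack: [26, 0]
BINARY_OP * → 26 * 0 = 0. Stack: [0]
STORE_FAST s → s=0. Stack: []
LOAD_FAST_LOAD_FAST b,q → push 11,44. Stack: [11, 44]
BINARY_OP & → 11 & 44 = 8. Stack: [8]
STORE_FAST x → x=8. Stack: []
LOAD_FAST x → push 8. Stack: [8]
RETURN_VALUE → return 8.

8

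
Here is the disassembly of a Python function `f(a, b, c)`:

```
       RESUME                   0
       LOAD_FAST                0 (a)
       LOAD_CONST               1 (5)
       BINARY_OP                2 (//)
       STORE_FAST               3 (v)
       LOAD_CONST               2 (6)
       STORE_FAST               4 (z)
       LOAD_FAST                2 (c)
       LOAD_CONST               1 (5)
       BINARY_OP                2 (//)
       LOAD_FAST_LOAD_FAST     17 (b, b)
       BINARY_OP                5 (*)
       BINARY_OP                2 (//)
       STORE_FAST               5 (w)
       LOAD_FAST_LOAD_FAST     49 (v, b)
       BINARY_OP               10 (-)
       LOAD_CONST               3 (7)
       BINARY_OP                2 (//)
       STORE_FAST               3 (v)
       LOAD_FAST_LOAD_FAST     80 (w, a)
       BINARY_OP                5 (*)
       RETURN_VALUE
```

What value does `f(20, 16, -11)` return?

LOAD_FAST a → push 20. Stack: [20]
LOAD_CONST → push 5. Stack: [20, 5]
BINARY_OP // → 20 // 5 = 4. Stack: [4]
STORE_FAST v → v=4. Stack: []
LOAD_CONST → push 6. Stack: [6]
STORE_FAST z → z=6. Stack: []
LOAD_FAST c → push -11. Stack: [-11]
LOAD_CONST → push 5. Stack: [-11, 5]
BINARY_OP // → -11 // 5 = -3. Stack: [-3]
LOAD_FAST_LOAD_FAST b,b → push 16,16. Stack: [-3, 16, 16]
BINARY_OP * → 16 * 16 = 256. Stack: [-3, 256]
BINARY_OP // → -3 // 256 = -1. Stack: [-1]
STORE_FAST w → w=-1. Stack: []
LOAD_FAST_LOAD_FAST v,b → push 4,16. Stack: [4, 16]
BINARY_OP - → 4 - 16 = -12. Stack: [-12]
LOAD_CONST → push 7. Stack: [-12, 7]
BINARY_OP // → -12 // 7 = -2. Stack: [-2]
STORE_FAST v → v=-2. Stack: []
LOAD_FAST_LOAD_FAST w,a → push -1,20. Stack: [-1, 20]
BINARY_OP * → -1 * 20 = -20. Stack: [-20]
RETURN_VALUE → return -20.

-20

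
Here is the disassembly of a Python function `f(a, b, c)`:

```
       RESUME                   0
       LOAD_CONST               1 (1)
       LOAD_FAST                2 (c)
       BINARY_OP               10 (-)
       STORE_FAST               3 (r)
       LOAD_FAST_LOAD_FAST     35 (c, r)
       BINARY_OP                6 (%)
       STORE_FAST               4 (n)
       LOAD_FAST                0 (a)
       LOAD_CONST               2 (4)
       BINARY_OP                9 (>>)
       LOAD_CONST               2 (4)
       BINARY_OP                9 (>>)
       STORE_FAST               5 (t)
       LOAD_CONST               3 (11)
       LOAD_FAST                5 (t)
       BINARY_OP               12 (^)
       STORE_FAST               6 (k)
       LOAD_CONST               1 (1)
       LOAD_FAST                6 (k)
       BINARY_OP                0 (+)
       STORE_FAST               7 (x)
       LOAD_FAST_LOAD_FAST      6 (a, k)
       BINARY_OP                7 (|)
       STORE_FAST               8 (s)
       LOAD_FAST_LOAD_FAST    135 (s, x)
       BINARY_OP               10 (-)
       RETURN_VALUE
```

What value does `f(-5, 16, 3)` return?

LOAD_CONST → push 1. Stack: [1]
LOAD_FAST c → push 3. Stack: [1, 3]
BINARY_OP - → 1 - 3 = -2. Stack: [-2]
STORE_FAST r → r=-2. Stack: []
LOAD_FAST_LOAD_FAST c,r → push 3,-2. Stack: [3, -2]
BINARY_OP % → 3 % -2 = -1. Stack: [-1]
STORE_FAST n → n=-1. Stack: []
LOAD_FAST a → push -5. Stack: [-5]
LOAD_CONST → push 4. Stack: [-5, 4]
BINARY_OP >> → -5 >> 4 = -1. Stack: [-1]
LOAD_CONST → push 4. Stack: [-1, 4]
BINARY_OP >> → -1 >> 4 = -1. Stack: [-1]
STORE_FAST t → t=-1. Stack: []
LOAD_CONST → push 11. Stack: [11]
LOAD_FAST t → push -1. Stack: [11, -1]
BINARY_OP ^ → 11 ^ -1 = -12. Stack: [-12]
STORE_FAST k → k=-12. Stack: []
LOAD_CONST → push 1. Stack: [1]
LOAD_FAST k → push -12. Stack: [1, -12]
BINARY_OP + → 1 + -12 = -11. Stack: [-11]
STORE_FAST x → x=-11. Stack: []
LOAD_FAST_LOAD_FAST a,k → push -5,-12. Stack: [-5, -12]
BINARY_OP | → -5 | -12 = -1. Stack: [-1]
STORE_FAST s → s=-1. Stack: []
LOAD_FAST_LOAD_FAST s,x → push -1,-11. Stack: [-1, -11]
BINARY_OP - → -1 - -11 = 10. Stack: [10]
RETURN_VALUE → return 10.

10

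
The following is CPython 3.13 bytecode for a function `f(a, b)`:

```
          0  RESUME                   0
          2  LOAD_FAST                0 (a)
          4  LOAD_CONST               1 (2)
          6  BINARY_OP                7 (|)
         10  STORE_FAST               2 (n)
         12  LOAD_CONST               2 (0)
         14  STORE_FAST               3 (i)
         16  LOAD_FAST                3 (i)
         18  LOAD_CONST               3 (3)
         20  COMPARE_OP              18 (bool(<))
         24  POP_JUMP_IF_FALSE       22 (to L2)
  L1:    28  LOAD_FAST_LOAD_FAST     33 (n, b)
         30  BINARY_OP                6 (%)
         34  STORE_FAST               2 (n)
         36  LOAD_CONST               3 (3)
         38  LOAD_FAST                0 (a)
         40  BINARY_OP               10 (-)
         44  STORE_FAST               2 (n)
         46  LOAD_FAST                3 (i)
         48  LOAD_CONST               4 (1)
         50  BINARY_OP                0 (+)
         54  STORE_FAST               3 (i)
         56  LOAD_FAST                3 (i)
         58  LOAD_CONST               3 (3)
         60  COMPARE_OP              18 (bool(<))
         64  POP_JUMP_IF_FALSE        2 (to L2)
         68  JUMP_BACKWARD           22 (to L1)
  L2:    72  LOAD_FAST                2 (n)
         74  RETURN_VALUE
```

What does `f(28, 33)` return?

-25

LOAD_FAST a → push 28. Stack: [28]
LOAD_CONST → push 2. Stack: [28, 2]
BINARY_OP | → 28 | 2 = 30. Stack: [30]
STORE_FAST n → n=30. Stack: []
LOAD_CONST → push 0. Stack: [0]
STORE_FAST i → i=0. Stack: []
LOAD_FAST i → push 0. Stack: [0]
LOAD_CONST → push 3. Stack: [0, 3]
COMPARE_OP bool(<) → 0 vs 3 = True. Stack: [True]
POP_JUMP_IF_FALSE → pop True; no jump. Stack: []
LOAD_FAST_LOAD_FAST n,b → push 30,33. Stack: [30, 33]
BINARY_OP % → 30 % 33 = 30. Stack: [30]
STORE_FAST n → n=30. Stack: []
LOAD_CONST → push 3. Stack: [3]
LOAD_FAST a → push 28. Stack: [3, 28]
BINARY_OP - → 3 - 28 = -25. Stack: [-25]
STORE_FAST n → n=-25. Stack: []
LOAD_FAST i → push 0. Stack: [0]
LOAD_CONST → push 1. Stack: [0, 1]
BINARY_OP + → 0 + 1 = 1. Stack: [1]
STORE_FAST i → i=1. Stack: []
LOAD_FAST i → push 1. Stack: [1]
LOAD_CONST → push 3. Stack: [1, 3]
COMPARE_OP bool(<) → 1 vs 3 = True. Stack: [True]
POP_JUMP_IF_FALSE → pop True; no jump. Stack: []
LOAD_FAST_LOAD_FAST n,b → push -25,33. Stack: [-25, 33]
BINARY_OP % → -25 % 33 = 8. Stack: [8]
STORE_FAST n → n=8. Stack: []
LOAD_CONST → push 3. Stack: [3]
LOAD_FAST a → push 28. Stack: [3, 28]
BINARY_OP - → 3 - 28 = -25. Stack: [-25]
STORE_FAST n → n=-25. Stack: []
LOAD_FAST i → push 1. Stack: [1]
LOAD_CONST → push 1. Stack: [1, 1]
BINARY_OP + → 1 + 1 = 2. Stack: [2]
STORE_FAST i → i=2. Stack: []
LOAD_FAST i → push 2. Stack: [2]
LOAD_CONST → push 3. Stack: [2, 3]
COMPARE_OP bool(<) → 2 vs 3 = True. Stack: [True]
POP_JUMP_IF_FALSE → pop True; no jump. Stack: []
LOAD_FAST_LOAD_FAST n,b → push -25,33. Stack: [-25, 33]
BINARY_OP % → -25 % 33 = 8. Stack: [8]
STORE_FAST n → n=8. Stack: []
LOAD_CONST → push 3. Stack: [3]
LOAD_FAST a → push 28. Stack: [3, 28]
BINARY_OP - → 3 - 28 = -25. Stack: [-25]
STORE_FAST n → n=-25. Stack: []
LOAD_FAST i → push 2. Stack: [2]
LOAD_CONST → push 1. Stack: [2, 1]
BINARY_OP + → 2 + 1 = 3. Stack: [3]
STORE_FAST i → i=3. Stack: []
LOAD_FAST i → push 3. Stack: [3]
LOAD_CONST → push 3. Stack: [3, 3]
COMPARE_OP bool(<) → 3 vs 3 = False. Stack: [False]
POP_JUMP_IF_FALSE → pop False; jump. Stack: []
LOAD_FAST n → push -25. Stack: [-25]
RETURN_VALUE → return -25.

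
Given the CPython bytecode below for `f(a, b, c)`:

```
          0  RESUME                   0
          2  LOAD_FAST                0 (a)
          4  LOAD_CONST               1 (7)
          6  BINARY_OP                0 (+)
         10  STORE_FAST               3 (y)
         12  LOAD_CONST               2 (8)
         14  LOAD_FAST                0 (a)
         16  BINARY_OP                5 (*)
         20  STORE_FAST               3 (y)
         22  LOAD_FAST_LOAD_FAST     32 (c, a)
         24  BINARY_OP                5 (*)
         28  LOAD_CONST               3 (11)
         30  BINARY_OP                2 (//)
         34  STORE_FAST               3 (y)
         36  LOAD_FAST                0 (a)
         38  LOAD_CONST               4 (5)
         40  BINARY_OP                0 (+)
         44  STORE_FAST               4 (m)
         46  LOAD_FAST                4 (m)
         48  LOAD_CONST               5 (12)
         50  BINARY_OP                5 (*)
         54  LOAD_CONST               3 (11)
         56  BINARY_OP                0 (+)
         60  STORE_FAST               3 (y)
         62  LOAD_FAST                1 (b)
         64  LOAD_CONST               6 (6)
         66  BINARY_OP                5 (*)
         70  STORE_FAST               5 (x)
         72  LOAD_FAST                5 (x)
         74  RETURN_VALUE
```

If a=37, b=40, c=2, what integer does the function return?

240

LOAD_FAST a → push 37. Stack: [37]
LOAD_CONST → push 7. Stack: [37, 7]
BINARY_OP + → 37 + 7 = 44. Stack: [44]
STORE_FAST y → y=44. Stack: []
LOAD_CONST → push 8. Stack: [8]
LOAD_FAST a → push 37. Stack: [8, 37]
BINARY_OP * → 8 * 37 = 296. Stack: [296]
STORE_FAST y → y=296. Stack: []
LOAD_FAST_LOAD_FAST c,a → push 2,37. Stack: [2, 37]
BINARY_OP * → 2 * 37 = 74. Stack: [74]
LOAD_CONST → push 11. Stack: [74, 11]
BINARY_OP // → 74 // 11 = 6. Stack: [6]
STORE_FAST y → y=6. Stack: []
LOAD_FAST a → push 37. Stack: [37]
LOAD_CONST → push 5. Stack: [37, 5]
BINARY_OP + → 37 + 5 = 42. Stack: [42]
STORE_FAST m → m=42. Stack: []
LOAD_FAST m → push 42. Stack: [42]
LOAD_CONST → push 12. Stack: [42, 12]
BINARY_OP * → 42 * 12 = 504. Stack: [504]
LOAD_CONST → push 11. Stack: [504, 11]
BINARY_OP + → 504 + 11 = 515. Stack: [515]
STORE_FAST y → y=515. Stack: []
LOAD_FAST b → push 40. Stack: [40]
LOAD_CONST → push 6. Stack: [40, 6]
BINARY_OP * → 40 * 6 = 240. Stack: [240]
STORE_FAST x → x=240. Stack: []
LOAD_FAST x → push 240. Stack: [240]
RETURN_VALUE → return 240.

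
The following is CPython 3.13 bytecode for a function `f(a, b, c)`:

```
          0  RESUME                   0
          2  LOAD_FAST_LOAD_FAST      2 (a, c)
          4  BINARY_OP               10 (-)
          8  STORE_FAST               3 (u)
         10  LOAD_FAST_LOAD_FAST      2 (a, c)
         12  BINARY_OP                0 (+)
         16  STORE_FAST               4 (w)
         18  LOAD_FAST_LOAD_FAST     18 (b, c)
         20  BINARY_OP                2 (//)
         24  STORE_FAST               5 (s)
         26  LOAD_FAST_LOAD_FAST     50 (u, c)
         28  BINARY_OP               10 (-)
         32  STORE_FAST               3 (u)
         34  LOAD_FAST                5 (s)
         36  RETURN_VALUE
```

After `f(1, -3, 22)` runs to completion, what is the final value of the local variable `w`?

LOAD_FAST_LOAD_FAST a,c → push 1,22. Stack: [1, 22]
BINARY_OP - → 1 - 22 = -21. Stack: [-21]
STORE_FAST u → u=-21. Stack: []
LOAD_FAST_LOAD_FAST a,c → push 1,22. Stack: [1, 22]
BINARY_OP + → 1 + 22 = 23. Stack: [23]
STORE_FAST w → w=23. Stack: []
LOAD_FAST_LOAD_FAST b,c → push -3,22. Stack: [-3, 22]
BINARY_OP // → -3 // 22 = -1. Stack: [-1]
STORE_FAST s → s=-1. Stack: []
LOAD_FAST_LOAD_FAST u,c → push -21,22. Stack: [-21, 22]
BINARY_OP - → -21 - 22 = -43. Stack: [-43]
STORE_FAST u → u=-43. Stack: []
LOAD_FAST s → push -1. Stack: [-1]
RETURN_VALUE → return -1.

23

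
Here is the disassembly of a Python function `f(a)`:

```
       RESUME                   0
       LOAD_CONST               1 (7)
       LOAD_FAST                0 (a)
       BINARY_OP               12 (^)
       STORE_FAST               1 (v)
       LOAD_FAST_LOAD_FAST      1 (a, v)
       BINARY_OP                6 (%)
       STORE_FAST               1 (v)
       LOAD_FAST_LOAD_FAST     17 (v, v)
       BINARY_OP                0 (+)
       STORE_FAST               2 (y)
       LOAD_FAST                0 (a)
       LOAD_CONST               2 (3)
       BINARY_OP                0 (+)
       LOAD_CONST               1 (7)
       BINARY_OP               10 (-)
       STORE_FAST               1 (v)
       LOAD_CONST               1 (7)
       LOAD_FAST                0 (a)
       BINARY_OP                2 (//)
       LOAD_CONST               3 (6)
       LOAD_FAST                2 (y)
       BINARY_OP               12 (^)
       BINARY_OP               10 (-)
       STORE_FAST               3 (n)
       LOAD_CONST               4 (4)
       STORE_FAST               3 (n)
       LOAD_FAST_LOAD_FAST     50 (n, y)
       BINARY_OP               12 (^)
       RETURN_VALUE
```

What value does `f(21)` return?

LOAD_CONST → push 7. Stack: [7]
LOAD_FAST a → push 21. Stack: [7, 21]
BINARY_OP ^ → 7 ^ 21 = 18. Stack: [18]
STORE_FAST v → v=18. Stack: []
LOAD_FAST_LOAD_FAST a,v → push 21,18. Stack: [21, 18]
BINARY_OP % → 21 % 18 = 3. Stack: [3]
STORE_FAST v → v=3. Stack: []
LOAD_FAST_LOAD_FAST v,v → push 3,3. Stack: [3, 3]
BINARY_OP + → 3 + 3 = 6. Stack: [6]
STORE_FAST y → y=6. Stack: []
LOAD_FAST a → push 21. Stack: [21]
LOAD_CONST → push 3. Stack: [21, 3]
BINARY_OP + → 21 + 3 = 24. Stack: [24]
LOAD_CONST → push 7. Stack: [24, 7]
BINARY_OP - → 24 - 7 = 17. Stack: [17]
STORE_FAST v → v=17. Stack: []
LOAD_CONST → push 7. Stack: [7]
LOAD_FAST a → push 21. Stack: [7, 21]
BINARY_OP // → 7 // 21 = 0. Stack: [0]
LOAD_CONST → push 6. Stack: [0, 6]
LOAD_FAST y → push 6. Stack: [0, 6, 6]
BINARY_OP ^ → 6 ^ 6 = 0. Stack: [0, 0]
BINARY_OP - → 0 - 0 = 0. Stack: [0]
STORE_FAST n → n=0. Stack: []
LOAD_CONST → push 4. Stack: [4]
STORE_FAST n → n=4. Stack: []
LOAD_FAST_LOAD_FAST n,y → push 4,6. Stack: [4, 6]
BINARY_OP ^ → 4 ^ 6 = 2. Stack: [2]
RETURN_VALUE → return 2.

2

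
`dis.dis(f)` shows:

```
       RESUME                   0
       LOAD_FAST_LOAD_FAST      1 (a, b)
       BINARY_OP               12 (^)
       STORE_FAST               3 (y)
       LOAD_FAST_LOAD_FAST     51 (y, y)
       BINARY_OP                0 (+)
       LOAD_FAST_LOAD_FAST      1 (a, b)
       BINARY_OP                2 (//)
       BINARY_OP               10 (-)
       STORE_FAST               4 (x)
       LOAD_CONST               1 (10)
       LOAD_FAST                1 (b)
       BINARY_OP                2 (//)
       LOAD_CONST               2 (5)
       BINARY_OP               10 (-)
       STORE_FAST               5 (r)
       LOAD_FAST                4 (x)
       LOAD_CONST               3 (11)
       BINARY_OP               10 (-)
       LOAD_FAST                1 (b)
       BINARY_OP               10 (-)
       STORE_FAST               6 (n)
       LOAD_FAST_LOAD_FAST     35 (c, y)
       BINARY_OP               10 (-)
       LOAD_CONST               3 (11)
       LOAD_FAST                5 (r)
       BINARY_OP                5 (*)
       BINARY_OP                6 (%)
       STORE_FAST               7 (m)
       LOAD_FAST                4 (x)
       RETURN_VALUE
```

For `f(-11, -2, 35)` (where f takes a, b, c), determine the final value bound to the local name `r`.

LOAD_FAST_LOAD_FAST a,b → push -11,-2. Stack: [-11, -2]
BINARY_OP ^ → -11 ^ -2 = 11. Stack: [11]
STORE_FAST y → y=11. Stack: []
LOAD_FAST_LOAD_FAST y,y → push 11,11. Stack: [11, 11]
BINARY_OP + → 11 + 11 = 22. Stack: [22]
LOAD_FAST_LOAD_FAST a,b → push -11,-2. Stack: [22, -11, -2]
BINARY_OP // → -11 // -2 = 5. Stack: [22, 5]
BINARY_OP - → 22 - 5 = 17. Stack: [17]
STORE_FAST x → x=17. Stack: []
LOAD_CONST → push 10. Stack: [10]
LOAD_FAST b → push -2. Stack: [10, -2]
BINARY_OP // → 10 // -2 = -5. Stack: [-5]
LOAD_CONST → push 5. Stack: [-5, 5]
BINARY_OP - → -5 - 5 = -10. Stack: [-10]
STORE_FAST r → r=-10. Stack: []
LOAD_FAST x → push 17. Stack: [17]
LOAD_CONST → push 11. Stack: [17, 11]
BINARY_OP - → 17 - 11 = 6. Stack: [6]
LOAD_FAST b → push -2. Stack: [6, -2]
BINARY_OP - → 6 - -2 = 8. Stack: [8]
STORE_FAST n → n=8. Stack: []
LOAD_FAST_LOAD_FAST c,y → push 35,11. Stack: [35, 11]
BINARY_OP - → 35 - 11 = 24. Stack: [24]
LOAD_CONST → push 11. Stack: [24, 11]
LOAD_FAST r → push -10. Stack: [24, 11, -10]
BINARY_OP * → 11 * -10 = -110. Stack: [24, -110]
BINARY_OP % → 24 % -110 = -86. Stack: [-86]
STORE_FAST m → m=-86. Stack: []
LOAD_FAST x → push 17. Stack: [17]
RETURN_VALUE → return 17.

-10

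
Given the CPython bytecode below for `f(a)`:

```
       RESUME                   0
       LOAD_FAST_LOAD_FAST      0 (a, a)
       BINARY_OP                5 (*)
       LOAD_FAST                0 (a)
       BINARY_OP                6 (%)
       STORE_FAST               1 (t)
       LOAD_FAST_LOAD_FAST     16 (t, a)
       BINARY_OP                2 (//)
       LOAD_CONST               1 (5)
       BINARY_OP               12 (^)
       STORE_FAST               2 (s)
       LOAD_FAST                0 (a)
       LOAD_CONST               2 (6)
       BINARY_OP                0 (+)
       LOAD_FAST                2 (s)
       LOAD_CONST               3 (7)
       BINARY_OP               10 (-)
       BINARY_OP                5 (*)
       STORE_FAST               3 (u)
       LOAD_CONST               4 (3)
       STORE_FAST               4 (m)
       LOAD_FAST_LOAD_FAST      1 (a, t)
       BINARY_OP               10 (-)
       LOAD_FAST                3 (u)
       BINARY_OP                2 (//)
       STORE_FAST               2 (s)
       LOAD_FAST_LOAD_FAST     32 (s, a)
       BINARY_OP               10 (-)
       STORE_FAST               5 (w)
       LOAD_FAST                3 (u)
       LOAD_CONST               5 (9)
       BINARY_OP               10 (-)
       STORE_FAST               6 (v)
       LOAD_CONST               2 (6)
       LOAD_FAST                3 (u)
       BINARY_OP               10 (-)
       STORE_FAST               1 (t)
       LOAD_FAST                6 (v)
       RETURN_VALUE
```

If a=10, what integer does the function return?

LOAD_FAST_LOAD_FAST a,a → push 10,10. Stack: [10, 10]
BINARY_OP * → 10 * 10 = 100. Stack: [100]
LOAD_FAST a → push 10. Stack: [100, 10]
BINARY_OP % → 100 % 10 = 0. Stack: [0]
STORE_FAST t → t=0. Stack: []
LOAD_FAST_LOAD_FAST t,a → push 0,10. Stack: [0, 10]
BINARY_OP // → 0 // 10 = 0. Stack: [0]
LOAD_CONST → push 5. Stack: [0, 5]
BINARY_OP ^ → 0 ^ 5 = 5. Stack: [5]
STORE_FAST s → s=5. Stack: []
LOAD_FAST a → push 10. Stack: [10]
LOAD_CONST → push 6. Stack: [10, 6]
BINARY_OP + → 10 + 6 = 16. Stack: [16]
LOAD_FAST s → push 5. Stack: [16, 5]
LOAD_CONST → push 7. Stack: [16, 5, 7]
BINARY_OP - → 5 - 7 = -2. Stack: [16, -2]
BINARY_OP * → 16 * -2 = -32. Stack: [-32]
STORE_FAST u → u=-32. Stack: []
LOAD_CONST → push 3. Stack: [3]
STORE_FAST m → m=3. Stack: []
LOAD_FAST_LOAD_FAST a,t → push 10,0. Stack: [10, 0]
BINARY_OP - → 10 - 0 = 10. Stack: [10]
LOAD_FAST u → push -32. Stack: [10, -32]
BINARY_OP // → 10 // -32 = -1. Stack: [-1]
STORE_FAST s → s=-1. Stack: []
LOAD_FAST_LOAD_FAST s,a → push -1,10. Stack: [-1, 10]
BINARY_OP - → -1 - 10 = -11. Stack: [-11]
STORE_FAST w → w=-11. Stack: []
LOAD_FAST u → push -32. Stack: [-32]
LOAD_CONST → push 9. Stack: [-32, 9]
BINARY_OP - → -32 - 9 = -41. Stack: [-41]
STORE_FAST v → v=-41. Stack: []
LOAD_CONST → push 6. Stack: [6]
LOAD_FAST u → push -32. Stack: [6, -32]
BINARY_OP - → 6 - -32 = 38. Stack: [38]
STORE_FAST t → t=38. Stack: []
LOAD_FAST v → push -41. Stack: [-41]
RETURN_VALUE → return -41.

-41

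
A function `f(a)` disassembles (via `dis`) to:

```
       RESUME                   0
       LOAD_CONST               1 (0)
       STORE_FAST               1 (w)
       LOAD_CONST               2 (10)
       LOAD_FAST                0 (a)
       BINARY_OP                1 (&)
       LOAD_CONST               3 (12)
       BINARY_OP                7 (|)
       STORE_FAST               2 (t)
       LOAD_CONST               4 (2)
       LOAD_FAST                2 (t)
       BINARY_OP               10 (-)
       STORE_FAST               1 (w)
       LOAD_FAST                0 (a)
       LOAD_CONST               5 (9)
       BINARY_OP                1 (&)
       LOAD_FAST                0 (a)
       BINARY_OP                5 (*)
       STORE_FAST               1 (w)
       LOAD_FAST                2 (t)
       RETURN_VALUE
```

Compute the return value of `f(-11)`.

LOAD_CONST → push 0. Stack: [0]
STORE_FAST w → w=0. Stack: []
LOAD_CONST → push 10. Stack: [10]
LOAD_FAST a → push -11. Stack: [10, -11]
BINARY_OP & → 10 & -11 = 0. Stack: [0]
LOAD_CONST → push 12. Stack: [0, 12]
BINARY_OP | → 0 | 12 = 12. Stack: [12]
STORE_FAST t → t=12. Stack: []
LOAD_CONST → push 2. Stack: [2]
LOAD_FAST t → push 12. Stack: [2, 12]
BINARY_OP - → 2 - 12 = -10. Stack: [-10]
STORE_FAST w → w=-10. Stack: []
LOAD_FAST a → push -11. Stack: [-11]
LOAD_CONST → push 9. Stack: [-11, 9]
BINARY_OP & → -11 & 9 = 1. Stack: [1]
LOAD_FAST a → push -11. Stack: [1, -11]
BINARY_OP * → 1 * -11 = -11. Stack: [-11]
STORE_FAST w → w=-11. Stack: []
LOAD_FAST t → push 12. Stack: [12]
RETURN_VALUE → return 12.

12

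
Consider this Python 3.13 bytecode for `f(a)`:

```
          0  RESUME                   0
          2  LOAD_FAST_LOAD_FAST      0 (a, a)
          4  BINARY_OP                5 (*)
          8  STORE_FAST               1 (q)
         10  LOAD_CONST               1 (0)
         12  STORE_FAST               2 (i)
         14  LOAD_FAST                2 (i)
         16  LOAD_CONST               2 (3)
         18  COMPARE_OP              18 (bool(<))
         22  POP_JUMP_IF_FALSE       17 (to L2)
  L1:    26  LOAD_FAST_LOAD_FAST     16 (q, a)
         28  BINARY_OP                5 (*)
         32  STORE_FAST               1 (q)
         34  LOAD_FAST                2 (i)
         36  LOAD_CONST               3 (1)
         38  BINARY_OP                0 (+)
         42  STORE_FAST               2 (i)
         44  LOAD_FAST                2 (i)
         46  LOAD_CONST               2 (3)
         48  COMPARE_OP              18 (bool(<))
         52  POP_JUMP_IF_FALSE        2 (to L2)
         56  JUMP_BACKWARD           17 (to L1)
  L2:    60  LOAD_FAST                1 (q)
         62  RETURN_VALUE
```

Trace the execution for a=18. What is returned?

LOAD_FAST_LOAD_FAST a,a → push 18,18. Stack: [18, 18]
BINARY_OP * → 18 * 18 = 324. Stack: [324]
STORE_FAST q → q=324. Stack: []
LOAD_CONST → push 0. Stack: [0]
STORE_FAST i → i=0. Stack: []
LOAD_FAST i → push 0. Stack: [0]
LOAD_CONST → push 3. Stack: [0, 3]
COMPARE_OP bool(<) → 0 vs 3 = True. Stack: [True]
POP_JUMP_IF_FALSE → pop True; no jump. Stack: []
LOAD_FAST_LOAD_FAST q,a → push 324,18. Stack: [324, 18]
BINARY_OP * → 324 * 18 = 5832. Stack: [5832]
STORE_FAST q → q=5832. Stack: []
LOAD_FAST i → push 0. Stack: [0]
LOAD_CONST → push 1. Stack: [0, 1]
BINARY_OP + → 0 + 1 = 1. Stack: [1]
STORE_FAST i → i=1. Stack: []
LOAD_FAST i → push 1. Stack: [1]
LOAD_CONST → push 3. Stack: [1, 3]
COMPARE_OP bool(<) → 1 vs 3 = True. Stack: [True]
POP_JUMP_IF_FALSE → pop True; no jump. Stack: []
LOAD_FAST_LOAD_FAST q,a → push 5832,18. Stack: [5832, 18]
BINARY_OP * → 5832 * 18 = 104976. Stack: [104976]
STORE_FAST q → q=104976. Stack: []
LOAD_FAST i → push 1. Stack: [1]
LOAD_CONST → push 1. Stack: [1, 1]
BINARY_OP + → 1 + 1 = 2. Stack: [2]
STORE_FAST i → i=2. Stack: []
LOAD_FAST i → push 2. Stack: [2]
LOAD_CONST → push 3. Stack: [2, 3]
COMPARE_OP bool(<) → 2 vs 3 = True. Stack: [True]
POP_JUMP_IF_FALSE → pop True; no jump. Stack: []
LOAD_FAST_LOAD_FAST q,a → push 104976,18. Stack: [104976, 18]
BINARY_OP * → 104976 * 18 = 1889568. Stack: [1889568]
STORE_FAST q → q=1889568. Stack: []
LOAD_FAST i → push 2. Stack: [2]
LOAD_CONST → push 1. Stack: [2, 1]
BINARY_OP + → 2 + 1 = 3. Stack: [3]
STORE_FAST i → i=3. Stack: []
LOAD_FAST i → push 3. Stack: [3]
LOAD_CONST → push 3. Stack: [3, 3]
COMPARE_OP bool(<) → 3 vs 3 = False. Stack: [False]
POP_JUMP_IF_FALSE → pop False; jump. Stack: []
LOAD_FAST q → push 1889568. Stack: [1889568]
RETURN_VALUE → return 1889568.

1889568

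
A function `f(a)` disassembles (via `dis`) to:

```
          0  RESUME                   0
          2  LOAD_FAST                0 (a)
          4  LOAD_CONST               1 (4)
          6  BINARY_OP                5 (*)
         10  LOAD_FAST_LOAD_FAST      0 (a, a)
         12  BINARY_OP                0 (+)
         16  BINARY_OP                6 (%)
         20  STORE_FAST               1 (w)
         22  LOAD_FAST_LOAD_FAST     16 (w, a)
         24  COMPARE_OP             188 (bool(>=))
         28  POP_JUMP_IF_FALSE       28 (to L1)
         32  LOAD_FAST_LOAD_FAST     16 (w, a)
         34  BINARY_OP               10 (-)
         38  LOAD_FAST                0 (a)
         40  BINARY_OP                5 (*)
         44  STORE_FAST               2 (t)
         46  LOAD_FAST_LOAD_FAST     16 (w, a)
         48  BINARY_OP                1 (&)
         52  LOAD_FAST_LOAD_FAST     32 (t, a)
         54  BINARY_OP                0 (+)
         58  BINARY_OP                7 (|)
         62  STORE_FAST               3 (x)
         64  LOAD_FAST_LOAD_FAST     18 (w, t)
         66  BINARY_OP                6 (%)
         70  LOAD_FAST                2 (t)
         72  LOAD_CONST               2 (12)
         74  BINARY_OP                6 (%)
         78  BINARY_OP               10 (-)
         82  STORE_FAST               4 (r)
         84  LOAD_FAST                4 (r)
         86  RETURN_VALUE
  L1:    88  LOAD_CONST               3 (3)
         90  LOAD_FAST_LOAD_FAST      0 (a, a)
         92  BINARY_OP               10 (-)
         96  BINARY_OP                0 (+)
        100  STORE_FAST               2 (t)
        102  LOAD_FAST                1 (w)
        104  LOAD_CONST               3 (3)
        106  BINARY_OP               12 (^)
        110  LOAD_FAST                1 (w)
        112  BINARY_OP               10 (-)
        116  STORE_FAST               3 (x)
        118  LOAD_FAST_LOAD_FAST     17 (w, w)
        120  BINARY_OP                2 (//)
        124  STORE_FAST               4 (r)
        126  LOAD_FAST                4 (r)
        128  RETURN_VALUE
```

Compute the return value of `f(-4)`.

LOAD_FAST a → push -4. Stack: [-4]
LOAD_CONST → push 4. Stack: [-4, 4]
BINARY_OP * → -4 * 4 = -16. Stack: [-16]
LOAD_FAST_LOAD_FAST a,a → push -4,-4. Stack: [-16, -4, -4]
BINARY_OP + → -4 + -4 = -8. Stack: [-16, -8]
BINARY_OP % → -16 % -8 = 0. Stack: [0]
STORE_FAST w → w=0. Stack: []
LOAD_FAST_LOAD_FAST w,a → push 0,-4. Stack: [0, -4]
COMPARE_OP bool(>=) → 0 vs -4 = True. Stack: [True]
POP_JUMP_IF_FALSE → pop True; no jump. Stack: []
LOAD_FAST_LOAD_FAST w,a → push 0,-4. Stack: [0, -4]
BINARY_OP - → 0 - -4 = 4. Stack: [4]
LOAD_FAST a → push -4. Stack: [4, -4]
BINARY_OP * → 4 * -4 = -16. Stack: [-16]
STORE_FAST t → t=-16. Stack: []
LOAD_FAST_LOAD_FAST w,a → push 0,-4. Stack: [0, -4]
BINARY_OP & → 0 & -4 = 0. Stack: [0]
LOAD_FAST_LOAD_FAST t,a → push -16,-4. Stack: [0, -16, -4]
BINARY_OP + → -16 + -4 = -20. Stack: [0, -20]
BINARY_OP | → 0 | -20 = -20. Stack: [-20]
STORE_FAST x → x=-20. Stack: []
LOAD_FAST_LOAD_FAST w,t → push 0,-16. Stack: [0, -16]
BINARY_OP % → 0 % -16 = 0. Stack: [0]
LOAD_FAST t → push -16. Stack: [0, -16]
LOAD_CONST → push 12. Stack: [0, -16, 12]
BINARY_OP % → -16 % 12 = 8. Stack: [0, 8]
BINARY_OP - → 0 - 8 = -8. Stack: [-8]
STORE_FAST r → r=-8. Stack: []
LOAD_FAST r → push -8. Stack: [-8]
RETURN_VALUE → return -8.

-8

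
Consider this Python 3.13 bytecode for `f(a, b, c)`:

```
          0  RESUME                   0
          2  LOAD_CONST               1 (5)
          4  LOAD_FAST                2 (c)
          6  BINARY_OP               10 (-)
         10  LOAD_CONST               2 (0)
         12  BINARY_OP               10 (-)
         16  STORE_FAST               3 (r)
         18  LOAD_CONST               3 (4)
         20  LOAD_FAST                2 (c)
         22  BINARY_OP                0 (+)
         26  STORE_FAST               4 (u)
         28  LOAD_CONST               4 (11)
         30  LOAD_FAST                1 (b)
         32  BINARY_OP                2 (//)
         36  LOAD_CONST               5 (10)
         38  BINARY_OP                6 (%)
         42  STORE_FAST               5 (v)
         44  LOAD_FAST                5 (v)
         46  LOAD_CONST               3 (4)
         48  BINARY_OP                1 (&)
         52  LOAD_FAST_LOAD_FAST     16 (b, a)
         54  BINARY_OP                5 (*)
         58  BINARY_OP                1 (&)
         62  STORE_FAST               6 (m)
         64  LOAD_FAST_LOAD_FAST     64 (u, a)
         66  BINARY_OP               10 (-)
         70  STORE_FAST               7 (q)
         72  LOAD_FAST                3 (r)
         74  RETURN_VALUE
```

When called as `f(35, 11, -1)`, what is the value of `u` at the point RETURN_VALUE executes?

LOAD_CONST → push 5. Stack: [5]
LOAD_FAST c → push -1. Stack: [5, -1]
BINARY_OP - → 5 - -1 = 6. Stack: [6]
LOAD_CONST → push 0. Stack: [6, 0]
BINARY_OP - → 6 - 0 = 6. Stack: [6]
STORE_FAST r → r=6. Stack: []
LOAD_CONST → push 4. Stack: [4]
LOAD_FAST c → push -1. Stack: [4, -1]
BINARY_OP + → 4 + -1 = 3. Stack: [3]
STORE_FAST u → u=3. Stack: []
LOAD_CONST → push 11. Stack: [11]
LOAD_FAST b → push 11. Stack: [11, 11]
BINARY_OP // → 11 // 11 = 1. Stack: [1]
LOAD_CONST → push 10. Stack: [1, 10]
BINARY_OP % → 1 % 10 = 1. Stack: [1]
STORE_FAST v → v=1. Stack: []
LOAD_FAST v → push 1. Stack: [1]
LOAD_CONST → push 4. Stack: [1, 4]
BINARY_OP & → 1 & 4 = 0. Stack: [0]
LOAD_FAST_LOAD_FAST b,a → push 11,35. Stack: [0, 11, 35]
BINARY_OP * → 11 * 35 = 385. Stack: [0, 385]
BINARY_OP & → 0 & 385 = 0. Stack: [0]
STORE_FAST m → m=0. Stack: []
LOAD_FAST_LOAD_FAST u,a → push 3,35. Stack: [3, 35]
BINARY_OP - → 3 - 35 = -32. Stack: [-32]
STORE_FAST q → q=-32. Stack: []
LOAD_FAST r → push 6. Stack: [6]
RETURN_VALUE → return 6.

3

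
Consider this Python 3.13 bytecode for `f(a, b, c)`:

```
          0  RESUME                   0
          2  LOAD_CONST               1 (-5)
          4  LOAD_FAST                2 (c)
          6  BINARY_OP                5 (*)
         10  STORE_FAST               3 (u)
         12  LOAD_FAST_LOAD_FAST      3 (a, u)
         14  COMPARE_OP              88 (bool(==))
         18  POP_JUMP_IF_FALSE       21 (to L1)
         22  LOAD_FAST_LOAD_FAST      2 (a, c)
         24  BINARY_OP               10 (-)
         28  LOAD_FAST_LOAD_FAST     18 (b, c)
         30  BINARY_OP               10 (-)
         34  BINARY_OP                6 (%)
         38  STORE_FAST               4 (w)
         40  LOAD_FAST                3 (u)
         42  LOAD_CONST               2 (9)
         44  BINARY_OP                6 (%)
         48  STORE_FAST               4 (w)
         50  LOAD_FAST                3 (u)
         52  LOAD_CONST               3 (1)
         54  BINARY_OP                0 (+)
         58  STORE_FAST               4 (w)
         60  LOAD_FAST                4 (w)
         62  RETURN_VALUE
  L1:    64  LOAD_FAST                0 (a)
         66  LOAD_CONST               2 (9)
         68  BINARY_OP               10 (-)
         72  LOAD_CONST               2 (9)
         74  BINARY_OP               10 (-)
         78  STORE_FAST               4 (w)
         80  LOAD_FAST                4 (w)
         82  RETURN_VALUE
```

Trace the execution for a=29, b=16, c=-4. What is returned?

LOAD_CONST → push -5. Stack: [-5]
LOAD_FAST c → push -4. Stack: [-5, -4]
BINARY_OP * → -5 * -4 = 20. Stack: [20]
STORE_FAST u → u=20. Stack: []
LOAD_FAST_LOAD_FAST a,u → push 29,20. Stack: [29, 20]
COMPARE_OP bool(==) → 29 vs 20 = False. Stack: [False]
POP_JUMP_IF_FALSE → pop False; jump. Stack: []
LOAD_FAST a → push 29. Stack: [29]
LOAD_CONST → push 9. Stack: [29, 9]
BINARY_OP - → 29 - 9 = 20. Stack: [20]
LOAD_CONST → push 9. Stack: [20, 9]
BINARY_OP - → 20 - 9 = 11. Stack: [11]
STORE_FAST w → w=11. Stack: []
LOAD_FAST w → push 11. Stack: [11]
RETURN_VALUE → return 11.

11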